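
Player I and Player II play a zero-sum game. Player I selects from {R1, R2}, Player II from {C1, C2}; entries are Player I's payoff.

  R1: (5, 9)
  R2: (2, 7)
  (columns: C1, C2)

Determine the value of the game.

Row minima: R1 → 5, R2 → 2; maximin = 5.
Column maxima: C1 → 5, C2 → 9; minimax = 5.
Since maximin = minimax = 5, there is a saddle point and the value is 5.

5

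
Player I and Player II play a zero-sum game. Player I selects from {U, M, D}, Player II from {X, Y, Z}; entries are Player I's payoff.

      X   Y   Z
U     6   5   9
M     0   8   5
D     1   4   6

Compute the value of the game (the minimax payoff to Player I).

16/3

Row minima: U → 5, M → 0, D → 1; maximin = 5.
Column maxima: X → 6, Y → 8, Z → 9; minimax = 6.
5 ≠ 6, so there is no saddle point; optimal play is mixed.
D is strictly dominated by U, so Player I never plays it.
Z is strictly dominated by X (it gives Player I strictly more in every row), so Player II never plays it.
On the remaining 2×2 (U, M vs X, Y):
Let Player I play U with probability p. Expected payoff against X: 6p + 0(1−p) = 6p; against Y: 5p + 8(1−p) = −3p + 8.
Setting these equal: 6p = −3p + 8 ⇒ 9p = 8 ⇒ p = 8/9, and the value is (6)·(8/9) = 16/3.
For Player II: with q = P(X), equating U's and M's payoffs gives q + 5 = −8q + 8 ⇒ q = 1/3.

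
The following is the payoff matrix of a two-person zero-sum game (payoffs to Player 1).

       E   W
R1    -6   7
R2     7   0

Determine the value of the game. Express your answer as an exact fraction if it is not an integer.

49/20

Row minima: R1 → -6, R2 → 0; maximin = 0.
Column maxima: E → 7, W → 7; minimax = 7.
0 ≠ 7, so there is no saddle point; optimal play is mixed.
Let Player 1 play R1 with probability p. Expected payoff against E: (-6)p + 7(1−p) = −13p + 7; against W: 7p + 0(1−p) = 7p.
Setting these equal: −13p + 7 = 7p ⇒ −20p = -7 ⇒ p = 7/20, and the value is (-13)·(7/20) + 7 = 49/20.
For Player 2: with q = P(E), equating R1's and R2's payoffs gives −13q + 7 = 7q ⇒ q = 7/20.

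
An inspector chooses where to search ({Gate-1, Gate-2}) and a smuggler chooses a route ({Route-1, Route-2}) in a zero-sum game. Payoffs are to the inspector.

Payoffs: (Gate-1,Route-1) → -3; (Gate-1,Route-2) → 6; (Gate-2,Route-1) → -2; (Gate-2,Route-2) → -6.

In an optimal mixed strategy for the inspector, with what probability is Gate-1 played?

4/13

Row minima: Gate-1 → -3, Gate-2 → -6; maximin = -3.
Column maxima: Route-1 → -2, Route-2 → 6; minimax = -2.
-3 ≠ -2, so there is no saddle point; optimal play is mixed.
Let the inspector play Gate-1 with probability p. Expected payoff against Route-1: (-3)p + (-2)(1−p) = −p − 2; against Route-2: 6p + (-6)(1−p) = 12p − 6.
Setting these equal: −p − 2 = 12p − 6 ⇒ −13p = -4 ⇒ p = 4/13, and the value is (-1)·(4/13) − 2 = -30/13.
For the smuggler: with q = P(Route-1), equating Gate-1's and Gate-2's payoffs gives −9q + 6 = 4q − 6 ⇒ q = 12/13.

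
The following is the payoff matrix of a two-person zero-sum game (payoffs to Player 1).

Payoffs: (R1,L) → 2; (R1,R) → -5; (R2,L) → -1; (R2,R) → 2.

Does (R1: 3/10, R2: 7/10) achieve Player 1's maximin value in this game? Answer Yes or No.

Yes

Against L this mix gives (3/10)·2 + (7/10)·(-1) = -1/10.
Against R this mix gives (3/10)·(-5) + (7/10)·2 = -1/10.
All of Player 2's active replies (L, R) yield -1/10, and no column does worse for Player 1. The mix makes Player 2 indifferent and guarantees -1/10, so it is optimal.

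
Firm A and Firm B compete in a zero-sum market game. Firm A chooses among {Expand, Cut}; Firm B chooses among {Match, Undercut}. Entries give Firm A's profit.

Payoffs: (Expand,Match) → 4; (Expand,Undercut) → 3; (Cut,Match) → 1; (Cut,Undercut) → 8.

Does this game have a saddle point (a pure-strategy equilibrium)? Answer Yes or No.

Row minima: Expand → 3, Cut → 1; maximin = 3.
Column maxima: Match → 4, Undercut → 8; minimax = 4.
3 ≠ 4, so no pure-strategy equilibrium exists.

No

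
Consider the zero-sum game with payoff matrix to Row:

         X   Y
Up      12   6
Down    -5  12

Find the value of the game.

174/23

Row minima: Up → 6, Down → -5; maximin = 6.
Column maxima: X → 12, Y → 12; minimax = 12.
6 ≠ 12, so there is no saddle point; optimal play is mixed.
Let Row play Up with probability p. Expected payoff against X: 12p + (-5)(1−p) = 17p − 5; against Y: 6p + 12(1−p) = −6p + 12.
Setting these equal: 17p − 5 = −6p + 12 ⇒ 23p = 17 ⇒ p = 17/23, and the value is (17)·(17/23) − 5 = 174/23.
For Column: with q = P(X), equating Up's and Down's payoffs gives 6q + 6 = −17q + 12 ⇒ q = 6/23.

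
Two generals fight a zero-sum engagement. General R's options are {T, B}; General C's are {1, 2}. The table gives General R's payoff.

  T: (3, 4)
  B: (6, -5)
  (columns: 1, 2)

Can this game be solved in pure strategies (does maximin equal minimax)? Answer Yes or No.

Row minima: T → 3, B → -5; maximin = 3.
Column maxima: 1 → 6, 2 → 4; minimax = 4.
3 ≠ 4, so no pure-strategy equilibrium exists.

No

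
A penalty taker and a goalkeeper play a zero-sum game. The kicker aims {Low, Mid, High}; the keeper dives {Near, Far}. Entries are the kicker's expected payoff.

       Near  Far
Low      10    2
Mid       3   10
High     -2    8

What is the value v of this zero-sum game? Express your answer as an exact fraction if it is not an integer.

Row minima: Low → 2, Mid → 3, High → -2; maximin = 3.
Column maxima: Near → 10, Far → 10; minimax = 10.
3 ≠ 10, so there is no saddle point; optimal play is mixed.
High is strictly dominated by Mid, so the kicker never plays it.
On the remaining 2×2 (Low, Mid vs Near, Far):
Let the kicker play Low with probability p. Expected payoff against Near: 10p + 3(1−p) = 7p + 3; against Far: 2p + 10(1−p) = −8p + 10.
Setting these equal: 7p + 3 = −8p + 10 ⇒ 15p = 7 ⇒ p = 7/15, and the value is (7)·(7/15) + 3 = 94/15.
For the keeper: with q = P(Near), equating Low's and Mid's payoffs gives 8q + 2 = −7q + 10 ⇒ q = 8/15.

94/15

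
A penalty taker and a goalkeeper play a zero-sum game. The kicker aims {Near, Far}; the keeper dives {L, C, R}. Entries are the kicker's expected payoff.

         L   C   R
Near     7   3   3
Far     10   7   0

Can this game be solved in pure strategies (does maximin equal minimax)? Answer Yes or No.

Yes

Row minima: Near → 3, Far → 0; maximin = 3.
Column maxima: L → 10, C → 7, R → 3; minimax = 3.
maximin = minimax = 3, so a saddle point exists.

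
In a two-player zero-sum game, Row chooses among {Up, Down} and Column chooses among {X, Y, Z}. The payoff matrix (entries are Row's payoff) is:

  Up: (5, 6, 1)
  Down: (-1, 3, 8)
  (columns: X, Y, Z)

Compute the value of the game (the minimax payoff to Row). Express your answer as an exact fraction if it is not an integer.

41/13

Row minima: Up → 1, Down → -1; maximin = 1.
Column maxima: X → 5, Y → 6, Z → 8; minimax = 5.
1 ≠ 5, so there is no saddle point; optimal play is mixed.
Y is strictly dominated by X (it gives Row strictly more in every row), so Column never plays it.
On the remaining 2×2 (Up, Down vs X, Z):
Let Row play Up with probability p. Expected payoff against X: 5p + (-1)(1−p) = 6p − 1; against Z: 1p + 8(1−p) = −7p + 8.
Setting these equal: 6p − 1 = −7p + 8 ⇒ 13p = 9 ⇒ p = 9/13, and the value is (6)·(9/13) − 1 = 41/13.
For Column: with q = P(X), equating Up's and Down's payoffs gives 4q + 1 = −9q + 8 ⇒ q = 7/13.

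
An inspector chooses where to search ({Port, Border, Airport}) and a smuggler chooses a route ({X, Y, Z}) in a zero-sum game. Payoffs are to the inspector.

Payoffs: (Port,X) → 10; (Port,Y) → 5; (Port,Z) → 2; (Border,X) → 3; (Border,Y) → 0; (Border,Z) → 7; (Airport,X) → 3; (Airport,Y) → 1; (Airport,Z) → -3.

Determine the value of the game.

7/2

Row minima: Port → 2, Border → 0, Airport → -3; maximin = 2.
Column maxima: X → 10, Y → 5, Z → 7; minimax = 5.
2 ≠ 5, so there is no saddle point; optimal play is mixed.
Airport is strictly dominated by Port, so the inspector never plays it.
X is strictly dominated by Y (it gives the inspector strictly more in every row), so the smuggler never plays it.
On the remaining 2×2 (Port, Border vs Y, Z):
Let the inspector play Port with probability p. Expected payoff against Y: 5p + 0(1−p) = 5p; against Z: 2p + 7(1−p) = −5p + 7.
Setting these equal: 5p = −5p + 7 ⇒ 10p = 7 ⇒ p = 7/10, and the value is (5)·(7/10) = 7/2.
For the smuggler: with q = P(Y), equating Port's and Border's payoffs gives 3q + 2 = −7q + 7 ⇒ q = 1/2.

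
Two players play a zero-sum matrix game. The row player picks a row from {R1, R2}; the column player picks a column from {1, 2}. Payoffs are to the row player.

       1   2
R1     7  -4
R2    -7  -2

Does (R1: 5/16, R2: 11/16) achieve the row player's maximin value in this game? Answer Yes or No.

Against 1 this mix gives (5/16)·7 + (11/16)·(-7) = -21/8.
Against 2 this mix gives (5/16)·(-4) + (11/16)·(-2) = -21/8.
All of the column player's active replies (1, 2) yield -21/8, and no column does worse for the row player. The mix makes the column player indifferent and guarantees -21/8, so it is optimal.

Yes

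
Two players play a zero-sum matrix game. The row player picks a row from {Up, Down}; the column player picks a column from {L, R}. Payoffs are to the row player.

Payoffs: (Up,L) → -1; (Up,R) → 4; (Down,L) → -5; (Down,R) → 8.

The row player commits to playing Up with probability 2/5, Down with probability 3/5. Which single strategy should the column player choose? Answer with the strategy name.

L

If the column player plays L, the row player's expected payoff is (2/5)·(-1) + (3/5)·(-5) = -17/5.
If the column player plays R, the row player's expected payoff is (2/5)·4 + (3/5)·8 = 32/5.
The column player minimizes the row player's payoff; the smallest is -17/5, so the best response is L.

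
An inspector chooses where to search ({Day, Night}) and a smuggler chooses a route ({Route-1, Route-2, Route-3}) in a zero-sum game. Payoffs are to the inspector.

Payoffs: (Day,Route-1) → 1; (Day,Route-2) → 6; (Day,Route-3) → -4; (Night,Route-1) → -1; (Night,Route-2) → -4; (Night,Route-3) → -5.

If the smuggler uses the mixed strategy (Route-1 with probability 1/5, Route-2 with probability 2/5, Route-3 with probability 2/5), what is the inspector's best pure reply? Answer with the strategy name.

Expected payoff of Day: (1/5)·1 + (2/5)·6 + (2/5)·(-4) = 1.
Expected payoff of Night: (1/5)·(-1) + (2/5)·(-4) + (2/5)·(-5) = -19/5.
The largest is 1, so the inspector's best response is Day.

Day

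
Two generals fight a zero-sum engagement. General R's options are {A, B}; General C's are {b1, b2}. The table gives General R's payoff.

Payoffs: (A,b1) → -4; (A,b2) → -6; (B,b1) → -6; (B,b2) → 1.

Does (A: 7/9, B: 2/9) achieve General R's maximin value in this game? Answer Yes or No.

Against b1 this mix gives (7/9)·(-4) + (2/9)·(-6) = -40/9.
Against b2 this mix gives (7/9)·(-6) + (2/9)·1 = -40/9.
All of General C's active replies (b1, b2) yield -40/9, and no column does worse for General R. The mix makes General C indifferent and guarantees -40/9, so it is optimal.

Yes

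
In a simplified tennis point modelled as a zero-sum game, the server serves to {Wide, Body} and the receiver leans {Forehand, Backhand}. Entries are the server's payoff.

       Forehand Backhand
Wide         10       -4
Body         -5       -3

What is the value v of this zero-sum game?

Row minima: Wide → -4, Body → -5; maximin = -4.
Column maxima: Forehand → 10, Backhand → -3; minimax = -3.
-4 ≠ -3, so there is no saddle point; optimal play is mixed.
Let the server play Wide with probability p. Expected payoff against Forehand: 10p + (-5)(1−p) = 15p − 5; against Backhand: (-4)p + (-3)(1−p) = −p − 3.
Setting these equal: 15p − 5 = −p − 3 ⇒ 16p = 2 ⇒ p = 1/8, and the value is (15)·(1/8) − 5 = -25/8.
For the receiver: with q = P(Forehand), equating Wide's and Body's payoffs gives 14q − 4 = −2q − 3 ⇒ q = 1/16.

-25/8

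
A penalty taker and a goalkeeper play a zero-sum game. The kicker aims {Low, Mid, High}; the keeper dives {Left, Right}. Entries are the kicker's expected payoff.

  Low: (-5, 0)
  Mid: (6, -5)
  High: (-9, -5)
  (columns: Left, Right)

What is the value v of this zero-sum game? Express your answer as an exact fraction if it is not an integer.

-25/16

Row minima: Low → -5, Mid → -5, High → -9; maximin = -5.
Column maxima: Left → 6, Right → 0; minimax = 0.
-5 ≠ 0, so there is no saddle point; optimal play is mixed.
High is strictly dominated by Low, so the kicker never plays it.
On the remaining 2×2 (Low, Mid vs Left, Right):
Let the kicker play Low with probability p. Expected payoff against Left: (-5)p + 6(1−p) = −11p + 6; against Right: 0p + (-5)(1−p) = 5p − 5.
Setting these equal: −11p + 6 = 5p − 5 ⇒ −16p = -11 ⇒ p = 11/16, and the value is (-11)·(11/16) + 6 = -25/16.
For the keeper: with q = P(Left), equating Low's and Mid's payoffs gives −5q = 11q − 5 ⇒ q = 5/16.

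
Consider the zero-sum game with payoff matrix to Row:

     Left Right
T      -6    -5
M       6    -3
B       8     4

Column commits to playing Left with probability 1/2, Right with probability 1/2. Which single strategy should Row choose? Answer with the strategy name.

B

Expected payoff of T: (1/2)·(-6) + (1/2)·(-5) = -11/2.
Expected payoff of M: (1/2)·6 + (1/2)·(-3) = 3/2.
Expected payoff of B: (1/2)·8 + (1/2)·4 = 6.
The largest is 6, so Row's best response is B.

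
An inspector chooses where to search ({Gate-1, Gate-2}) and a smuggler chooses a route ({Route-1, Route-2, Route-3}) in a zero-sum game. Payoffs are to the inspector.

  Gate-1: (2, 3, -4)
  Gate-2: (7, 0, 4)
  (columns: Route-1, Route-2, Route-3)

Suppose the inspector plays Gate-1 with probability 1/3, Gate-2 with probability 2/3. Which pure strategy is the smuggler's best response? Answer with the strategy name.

If the smuggler plays Route-1, the inspector's expected payoff is (1/3)·2 + (2/3)·7 = 16/3.
If the smuggler plays Route-2, the inspector's expected payoff is (1/3)·3 + (2/3)·0 = 1.
If the smuggler plays Route-3, the inspector's expected payoff is (1/3)·(-4) + (2/3)·4 = 4/3.
The smuggler minimizes the inspector's payoff; the smallest is 1, so the best response is Route-2.

Route-2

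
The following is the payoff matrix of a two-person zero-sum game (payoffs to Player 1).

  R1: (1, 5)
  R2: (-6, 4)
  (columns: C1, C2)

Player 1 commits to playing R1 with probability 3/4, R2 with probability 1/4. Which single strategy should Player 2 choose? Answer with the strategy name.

If Player 2 plays C1, Player 1's expected payoff is (3/4)·1 + (1/4)·(-6) = -3/4.
If Player 2 plays C2, Player 1's expected payoff is (3/4)·5 + (1/4)·4 = 19/4.
Player 2 minimizes Player 1's payoff; the smallest is -3/4, so the best response is C1.

C1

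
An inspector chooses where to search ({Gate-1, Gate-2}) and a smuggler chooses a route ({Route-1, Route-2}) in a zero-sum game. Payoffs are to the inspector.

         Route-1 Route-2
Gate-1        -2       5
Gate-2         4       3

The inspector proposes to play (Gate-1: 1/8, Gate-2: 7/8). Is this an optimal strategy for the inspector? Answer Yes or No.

Yes

Against Route-1 this mix gives (1/8)·(-2) + (7/8)·4 = 13/4.
Against Route-2 this mix gives (1/8)·5 + (7/8)·3 = 13/4.
All of the smuggler's active replies (Route-1, Route-2) yield 13/4, and no column does worse for the inspector. The mix makes the smuggler indifferent and guarantees 13/4, so it is optimal.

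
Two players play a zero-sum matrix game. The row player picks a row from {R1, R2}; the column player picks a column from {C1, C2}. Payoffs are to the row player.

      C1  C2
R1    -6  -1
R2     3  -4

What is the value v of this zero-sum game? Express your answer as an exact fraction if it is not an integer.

-9/4

Row minima: R1 → -6, R2 → -4; maximin = -4.
Column maxima: C1 → 3, C2 → -1; minimax = -1.
-4 ≠ -1, so there is no saddle point; optimal play is mixed.
Let the row player play R1 with probability p. Expected payoff against C1: (-6)p + 3(1−p) = −9p + 3; against C2: (-1)p + (-4)(1−p) = 3p − 4.
Setting these equal: −9p + 3 = 3p − 4 ⇒ −12p = -7 ⇒ p = 7/12, and the value is (-9)·(7/12) + 3 = -9/4.
For the column player: with q = P(C1), equating R1's and R2's payoffs gives −5q − 1 = 7q − 4 ⇒ q = 1/4.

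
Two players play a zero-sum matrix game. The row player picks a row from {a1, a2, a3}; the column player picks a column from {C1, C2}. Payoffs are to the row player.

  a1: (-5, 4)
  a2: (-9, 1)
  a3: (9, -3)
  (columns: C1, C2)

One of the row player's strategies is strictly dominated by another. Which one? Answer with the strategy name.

a2

a1 gives a strictly higher payoff than a2 against every column: -5 > -9, 4 > 1.
So a2 is strictly dominated and the row player never plays it.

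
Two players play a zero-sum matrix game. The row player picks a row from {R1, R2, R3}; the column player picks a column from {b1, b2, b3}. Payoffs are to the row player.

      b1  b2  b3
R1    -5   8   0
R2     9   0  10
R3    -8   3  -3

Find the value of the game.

36/11

Row minima: R1 → -5, R2 → 0, R3 → -8; maximin = 0.
Column maxima: b1 → 9, b2 → 8, b3 → 10; minimax = 8.
0 ≠ 8, so there is no saddle point; optimal play is mixed.
R3 is strictly dominated by R1, so the row player never plays it.
b3 is strictly dominated by b1 (it gives the row player strictly more in every row), so the column player never plays it.
On the remaining 2×2 (R1, R2 vs b1, b2):
Let the row player play R1 with probability p. Expected payoff against b1: (-5)p + 9(1−p) = −14p + 9; against b2: 8p + 0(1−p) = 8p.
Setting these equal: −14p + 9 = 8p ⇒ −22p = -9 ⇒ p = 9/22, and the value is (-14)·(9/22) + 9 = 36/11.
For the column player: with q = P(b1), equating R1's and R2's payoffs gives −13q + 8 = 9q ⇒ q = 4/11.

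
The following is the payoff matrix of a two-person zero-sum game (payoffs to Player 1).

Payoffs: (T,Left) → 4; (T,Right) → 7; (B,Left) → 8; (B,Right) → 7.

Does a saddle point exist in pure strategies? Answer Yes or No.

Row minima: T → 4, B → 7; maximin = 7.
Column maxima: Left → 8, Right → 7; minimax = 7.
maximin = minimax = 7, so a saddle point exists.

Yes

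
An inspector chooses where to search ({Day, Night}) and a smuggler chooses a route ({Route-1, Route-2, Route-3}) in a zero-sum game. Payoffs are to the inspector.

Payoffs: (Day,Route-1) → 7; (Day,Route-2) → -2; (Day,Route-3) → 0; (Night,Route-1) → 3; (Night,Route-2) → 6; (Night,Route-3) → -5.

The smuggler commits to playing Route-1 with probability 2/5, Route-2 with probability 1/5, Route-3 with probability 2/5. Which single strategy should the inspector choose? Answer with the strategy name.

Day

Expected payoff of Day: (2/5)·7 + (1/5)·(-2) + (2/5)·0 = 12/5.
Expected payoff of Night: (2/5)·3 + (1/5)·6 + (2/5)·(-5) = 2/5.
The largest is 12/5, so the inspector's best response is Day.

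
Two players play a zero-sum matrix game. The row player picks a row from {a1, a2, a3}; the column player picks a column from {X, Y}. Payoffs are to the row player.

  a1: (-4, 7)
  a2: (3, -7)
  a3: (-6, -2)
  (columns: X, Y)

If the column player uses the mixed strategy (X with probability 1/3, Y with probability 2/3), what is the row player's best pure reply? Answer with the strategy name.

Expected payoff of a1: (1/3)·(-4) + (2/3)·7 = 10/3.
Expected payoff of a2: (1/3)·3 + (2/3)·(-7) = -11/3.
Expected payoff of a3: (1/3)·(-6) + (2/3)·(-2) = -10/3.
The largest is 10/3, so the row player's best response is a1.

a1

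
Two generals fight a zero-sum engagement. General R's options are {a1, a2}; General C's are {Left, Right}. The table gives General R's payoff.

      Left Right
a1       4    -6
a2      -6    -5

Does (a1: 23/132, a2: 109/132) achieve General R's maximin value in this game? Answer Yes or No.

Against Left this mix gives (23/132)·4 + (109/132)·(-6) = -281/66.
Against Right this mix gives (23/132)·(-6) + (109/132)·(-5) = -683/132.
General C will play Right, holding General R to -683/132. Shifting weight toward the row that does better against Right would raise this floor (the equalizing mix achieves -56/11 against both Right and Left), so the proposed strategy is not optimal.

No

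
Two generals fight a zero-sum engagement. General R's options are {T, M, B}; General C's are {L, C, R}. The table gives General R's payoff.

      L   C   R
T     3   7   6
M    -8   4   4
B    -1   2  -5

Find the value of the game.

3

Row minima: T → 3, M → -8, B → -5; maximin = 3.
Column maxima: L → 3, C → 7, R → 6; minimax = 3.
Since maximin = minimax = 3, there is a saddle point and the value is 3.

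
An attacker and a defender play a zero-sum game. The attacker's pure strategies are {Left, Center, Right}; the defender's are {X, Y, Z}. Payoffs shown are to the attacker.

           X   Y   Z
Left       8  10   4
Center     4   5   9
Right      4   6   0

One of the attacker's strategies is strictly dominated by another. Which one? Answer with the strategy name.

Left gives a strictly higher payoff than Right against every column: 8 > 4, 10 > 6, 4 > 0.
So Right is strictly dominated and the attacker never plays it.

Right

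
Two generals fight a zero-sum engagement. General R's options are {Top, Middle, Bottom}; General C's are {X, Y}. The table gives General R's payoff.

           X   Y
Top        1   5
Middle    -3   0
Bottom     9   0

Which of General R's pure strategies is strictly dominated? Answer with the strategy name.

Middle

Top gives a strictly higher payoff than Middle against every column: 1 > -3, 5 > 0.
So Middle is strictly dominated and General R never plays it.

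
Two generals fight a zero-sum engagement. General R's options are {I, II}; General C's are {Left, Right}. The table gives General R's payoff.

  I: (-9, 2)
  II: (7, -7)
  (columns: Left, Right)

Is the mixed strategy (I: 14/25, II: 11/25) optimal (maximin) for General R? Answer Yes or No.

Yes

Against Left this mix gives (14/25)·(-9) + (11/25)·7 = -49/25.
Against Right this mix gives (14/25)·2 + (11/25)·(-7) = -49/25.
All of General C's active replies (Left, Right) yield -49/25, and no column does worse for General R. The mix makes General C indifferent and guarantees -49/25, so it is optimal.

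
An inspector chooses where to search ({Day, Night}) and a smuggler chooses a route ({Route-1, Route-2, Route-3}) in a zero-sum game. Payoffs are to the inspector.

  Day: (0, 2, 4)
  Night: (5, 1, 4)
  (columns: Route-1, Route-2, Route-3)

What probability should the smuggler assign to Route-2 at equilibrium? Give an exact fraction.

5/6

Row minima: Day → 0, Night → 1; maximin = 1.
Column maxima: Route-1 → 5, Route-2 → 2, Route-3 → 4; minimax = 2.
1 ≠ 2, so there is no saddle point; optimal play is mixed.
Route-3 is strictly dominated by Route-2 (it gives the inspector strictly more in every row), so the smuggler never plays it.
On the remaining 2×2 (Day, Night vs Route-1, Route-2):
Let the inspector play Day with probability p. Expected payoff against Route-1: 0p + 5(1−p) = −5p + 5; against Route-2: 2p + 1(1−p) = p + 1.
Setting these equal: −5p + 5 = p + 1 ⇒ −6p = -4 ⇒ p = 2/3, and the value is (-5)·(2/3) + 5 = 5/3.
For the smuggler: with q = P(Route-1), equating Day's and Night's payoffs gives −2q + 2 = 4q + 1 ⇒ q = 1/6.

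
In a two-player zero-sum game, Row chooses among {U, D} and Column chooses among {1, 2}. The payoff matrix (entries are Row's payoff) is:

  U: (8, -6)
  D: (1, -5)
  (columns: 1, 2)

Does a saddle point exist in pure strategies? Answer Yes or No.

Yes

Row minima: U → -6, D → -5; maximin = -5.
Column maxima: 1 → 8, 2 → -5; minimax = -5.
maximin = minimax = -5, so a saddle point exists.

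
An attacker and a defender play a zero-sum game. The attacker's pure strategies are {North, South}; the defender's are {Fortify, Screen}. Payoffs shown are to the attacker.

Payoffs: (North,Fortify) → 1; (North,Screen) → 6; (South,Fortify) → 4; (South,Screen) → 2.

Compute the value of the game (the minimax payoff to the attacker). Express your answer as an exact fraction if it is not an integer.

22/7

Row minima: North → 1, South → 2; maximin = 2.
Column maxima: Fortify → 4, Screen → 6; minimax = 4.
2 ≠ 4, so there is no saddle point; optimal play is mixed.
Let the attacker play North with probability p. Expected payoff against Fortify: 1p + 4(1−p) = −3p + 4; against Screen: 6p + 2(1−p) = 4p + 2.
Setting these equal: −3p + 4 = 4p + 2 ⇒ −7p = -2 ⇒ p = 2/7, and the value is (-3)·(2/7) + 4 = 22/7.
For the defender: with q = P(Fortify), equating North's and South's payoffs gives −5q + 6 = 2q + 2 ⇒ q = 4/7.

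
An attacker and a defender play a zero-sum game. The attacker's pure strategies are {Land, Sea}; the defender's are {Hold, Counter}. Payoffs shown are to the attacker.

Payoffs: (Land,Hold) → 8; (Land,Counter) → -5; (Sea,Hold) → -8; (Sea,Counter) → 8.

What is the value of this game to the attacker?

Row minima: Land → -5, Sea → -8; maximin = -5.
Column maxima: Hold → 8, Counter → 8; minimax = 8.
-5 ≠ 8, so there is no saddle point; optimal play is mixed.
Let the attacker play Land with probability p. Expected payoff against Hold: 8p + (-8)(1−p) = 16p − 8; against Counter: (-5)p + 8(1−p) = −13p + 8.
Setting these equal: 16p − 8 = −13p + 8 ⇒ 29p = 16 ⇒ p = 16/29, and the value is (16)·(16/29) − 8 = 24/29.
For the defender: with q = P(Hold), equating Land's and Sea's payoffs gives 13q − 5 = −16q + 8 ⇒ q = 13/29.

24/29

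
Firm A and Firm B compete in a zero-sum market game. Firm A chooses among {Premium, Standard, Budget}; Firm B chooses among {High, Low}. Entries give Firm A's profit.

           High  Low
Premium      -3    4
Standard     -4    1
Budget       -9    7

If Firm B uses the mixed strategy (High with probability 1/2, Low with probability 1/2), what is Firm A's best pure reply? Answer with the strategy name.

Expected payoff of Premium: (1/2)·(-3) + (1/2)·4 = 1/2.
Expected payoff of Standard: (1/2)·(-4) + (1/2)·1 = -3/2.
Expected payoff of Budget: (1/2)·(-9) + (1/2)·7 = -1.
The largest is 1/2, so Firm A's best response is Premium.

Premium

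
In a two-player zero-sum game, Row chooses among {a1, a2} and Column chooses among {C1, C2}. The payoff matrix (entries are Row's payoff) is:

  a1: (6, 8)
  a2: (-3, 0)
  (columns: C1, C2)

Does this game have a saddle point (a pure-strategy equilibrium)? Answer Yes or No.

Row minima: a1 → 6, a2 → -3; maximin = 6.
Column maxima: C1 → 6, C2 → 8; minimax = 6.
maximin = minimax = 6, so a saddle point exists.

Yes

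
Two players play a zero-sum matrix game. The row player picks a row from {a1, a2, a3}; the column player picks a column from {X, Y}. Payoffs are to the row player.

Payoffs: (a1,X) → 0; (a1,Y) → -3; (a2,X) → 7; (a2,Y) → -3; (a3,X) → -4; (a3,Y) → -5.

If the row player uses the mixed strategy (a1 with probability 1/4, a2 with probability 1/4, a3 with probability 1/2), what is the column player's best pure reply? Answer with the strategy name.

If the column player plays X, the row player's expected payoff is (1/4)·0 + (1/4)·7 + (1/2)·(-4) = -1/4.
If the column player plays Y, the row player's expected payoff is (1/4)·(-3) + (1/4)·(-3) + (1/2)·(-5) = -4.
The column player minimizes the row player's payoff; the smallest is -4, so the best response is Y.

Y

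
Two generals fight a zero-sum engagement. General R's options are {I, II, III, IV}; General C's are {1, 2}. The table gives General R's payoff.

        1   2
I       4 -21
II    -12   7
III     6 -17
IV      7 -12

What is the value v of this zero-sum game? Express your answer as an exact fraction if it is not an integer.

Row minima: I → -21, II → -12, III → -17, IV → -12; maximin = -12.
Column maxima: 1 → 7, 2 → 7; minimax = 7.
-12 ≠ 7, so there is no saddle point; optimal play is mixed.
I is strictly dominated by III, so General R never plays it.
III is strictly dominated by IV, so General R never plays it.
On the remaining 2×2 (II, IV vs 1, 2):
Let General R play II with probability p. Expected payoff against 1: (-12)p + 7(1−p) = −19p + 7; against 2: 7p + (-12)(1−p) = 19p − 12.
Setting these equal: −19p + 7 = 19p − 12 ⇒ −38p = -19 ⇒ p = 1/2, and the value is (-19)·(1/2) + 7 = -5/2.
For General C: with q = P(1), equating II's and IV's payoffs gives −19q + 7 = 19q − 12 ⇒ q = 1/2.

-5/2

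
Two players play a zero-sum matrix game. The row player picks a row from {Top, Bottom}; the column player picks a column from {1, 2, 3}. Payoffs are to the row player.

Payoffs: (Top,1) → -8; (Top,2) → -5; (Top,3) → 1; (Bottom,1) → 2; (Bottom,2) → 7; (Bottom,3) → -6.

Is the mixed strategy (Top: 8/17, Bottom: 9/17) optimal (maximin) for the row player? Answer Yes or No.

Yes

Against 1 this mix gives (8/17)·(-8) + (9/17)·2 = -46/17.
Against 2 this mix gives (8/17)·(-5) + (9/17)·7 = 23/17.
Against 3 this mix gives (8/17)·1 + (9/17)·(-6) = -46/17.
All of the column player's active replies (1, 3) yield -46/17, and no column does worse for the row player. The mix makes the column player indifferent and guarantees -46/17, so it is optimal.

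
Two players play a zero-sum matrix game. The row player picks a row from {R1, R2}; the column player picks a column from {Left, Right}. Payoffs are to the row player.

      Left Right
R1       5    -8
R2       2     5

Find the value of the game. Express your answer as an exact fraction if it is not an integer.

41/16

Row minima: R1 → -8, R2 → 2; maximin = 2.
Column maxima: Left → 5, Right → 5; minimax = 5.
2 ≠ 5, so there is no saddle point; optimal play is mixed.
Let the row player play R1 with probability p. Expected payoff against Left: 5p + 2(1−p) = 3p + 2; against Right: (-8)p + 5(1−p) = −13p + 5.
Setting these equal: 3p + 2 = −13p + 5 ⇒ 16p = 3 ⇒ p = 3/16, and the value is (3)·(3/16) + 2 = 41/16.
For the column player: with q = P(Left), equating R1's and R2's payoffs gives 13q − 8 = −3q + 5 ⇒ q = 13/16.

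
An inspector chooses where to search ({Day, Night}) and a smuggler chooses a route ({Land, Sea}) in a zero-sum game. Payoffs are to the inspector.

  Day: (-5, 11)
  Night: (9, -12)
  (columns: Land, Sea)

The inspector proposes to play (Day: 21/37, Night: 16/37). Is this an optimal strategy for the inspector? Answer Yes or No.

Against Land this mix gives (21/37)·(-5) + (16/37)·9 = 39/37.
Against Sea this mix gives (21/37)·11 + (16/37)·(-12) = 39/37.
All of the smuggler's active replies (Land, Sea) yield 39/37, and no column does worse for the inspector. The mix makes the smuggler indifferent and guarantees 39/37, so it is optimal.

Yes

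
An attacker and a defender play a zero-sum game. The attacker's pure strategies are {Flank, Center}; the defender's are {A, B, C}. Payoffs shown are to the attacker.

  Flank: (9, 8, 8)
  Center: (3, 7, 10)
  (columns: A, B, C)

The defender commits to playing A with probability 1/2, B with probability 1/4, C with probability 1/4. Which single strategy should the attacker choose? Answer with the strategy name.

Expected payoff of Flank: (1/2)·9 + (1/4)·8 + (1/4)·8 = 17/2.
Expected payoff of Center: (1/2)·3 + (1/4)·7 + (1/4)·10 = 23/4.
The largest is 17/2, so the attacker's best response is Flank.

Flank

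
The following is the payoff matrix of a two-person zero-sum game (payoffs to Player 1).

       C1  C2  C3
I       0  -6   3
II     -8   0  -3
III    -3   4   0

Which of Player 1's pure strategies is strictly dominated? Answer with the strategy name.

II

III gives a strictly higher payoff than II against every column: -3 > -8, 4 > 0, 0 > -3.
So II is strictly dominated and Player 1 never plays it.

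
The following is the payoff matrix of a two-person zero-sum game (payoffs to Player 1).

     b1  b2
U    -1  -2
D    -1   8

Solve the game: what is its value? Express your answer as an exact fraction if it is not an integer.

-1

Row minima: U → -2, D → -1; maximin = -1.
Column maxima: b1 → -1, b2 → 8; minimax = -1.
Since maximin = minimax = -1, there is a saddle point and the value is -1.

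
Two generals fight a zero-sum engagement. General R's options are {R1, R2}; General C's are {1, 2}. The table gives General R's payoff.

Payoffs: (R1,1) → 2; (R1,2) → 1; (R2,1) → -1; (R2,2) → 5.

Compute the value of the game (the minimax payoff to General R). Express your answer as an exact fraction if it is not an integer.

11/7

Row minima: R1 → 1, R2 → -1; maximin = 1.
Column maxima: 1 → 2, 2 → 5; minimax = 2.
1 ≠ 2, so there is no saddle point; optimal play is mixed.
Let General R play R1 with probability p. Expected payoff against 1: 2p + (-1)(1−p) = 3p − 1; against 2: 1p + 5(1−p) = −4p + 5.
Setting these equal: 3p − 1 = −4p + 5 ⇒ 7p = 6 ⇒ p = 6/7, and the value is (3)·(6/7) − 1 = 11/7.
For General C: with q = P(1), equating R1's and R2's payoffs gives q + 1 = −6q + 5 ⇒ q = 4/7.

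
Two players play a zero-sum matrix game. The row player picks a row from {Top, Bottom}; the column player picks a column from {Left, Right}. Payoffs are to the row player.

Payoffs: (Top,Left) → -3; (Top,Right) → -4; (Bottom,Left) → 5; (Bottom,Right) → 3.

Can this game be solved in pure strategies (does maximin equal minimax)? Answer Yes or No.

Yes

Row minima: Top → -4, Bottom → 3; maximin = 3.
Column maxima: Left → 5, Right → 3; minimax = 3.
maximin = minimax = 3, so a saddle point exists.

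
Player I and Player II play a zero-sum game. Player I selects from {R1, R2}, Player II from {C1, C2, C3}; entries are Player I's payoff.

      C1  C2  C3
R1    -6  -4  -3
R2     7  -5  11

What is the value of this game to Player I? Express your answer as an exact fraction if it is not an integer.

-29/7

Row minima: R1 → -6, R2 → -5; maximin = -5.
Column maxima: C1 → 7, C2 → -4, C3 → 11; minimax = -4.
-5 ≠ -4, so there is no saddle point; optimal play is mixed.
C3 is strictly dominated by C1 (it gives Player I strictly more in every row), so Player II never plays it.
On the remaining 2×2 (R1, R2 vs C1, C2):
Let Player I play R1 with probability p. Expected payoff against C1: (-6)p + 7(1−p) = −13p + 7; against C2: (-4)p + (-5)(1−p) = p − 5.
Setting these equal: −13p + 7 = p − 5 ⇒ −14p = -12 ⇒ p = 6/7, and the value is (-13)·(6/7) + 7 = -29/7.
For Player II: with q = P(C1), equating R1's and R2's payoffs gives −2q − 4 = 12q − 5 ⇒ q = 1/14.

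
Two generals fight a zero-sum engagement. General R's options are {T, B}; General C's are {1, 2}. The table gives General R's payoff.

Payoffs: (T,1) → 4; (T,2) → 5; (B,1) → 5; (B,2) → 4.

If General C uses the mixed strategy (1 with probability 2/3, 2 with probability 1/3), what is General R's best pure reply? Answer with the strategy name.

Expected payoff of T: (2/3)·4 + (1/3)·5 = 13/3.
Expected payoff of B: (2/3)·5 + (1/3)·4 = 14/3.
The largest is 14/3, so General R's best response is B.

B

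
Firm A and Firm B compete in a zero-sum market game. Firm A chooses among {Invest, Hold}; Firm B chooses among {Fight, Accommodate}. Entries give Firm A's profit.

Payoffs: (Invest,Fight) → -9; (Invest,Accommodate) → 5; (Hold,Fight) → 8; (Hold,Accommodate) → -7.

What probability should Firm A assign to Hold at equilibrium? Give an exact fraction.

Row minima: Invest → -9, Hold → -7; maximin = -7.
Column maxima: Fight → 8, Accommodate → 5; minimax = 5.
-7 ≠ 5, so there is no saddle point; optimal play is mixed.
Let Firm A play Invest with probability p. Expected payoff against Fight: (-9)p + 8(1−p) = −17p + 8; against Accommodate: 5p + (-7)(1−p) = 12p − 7.
Setting these equal: −17p + 8 = 12p − 7 ⇒ −29p = -15 ⇒ p = 15/29, and the value is (-17)·(15/29) + 8 = -23/29.
For Firm B: with q = P(Fight), equating Invest's and Hold's payoffs gives −14q + 5 = 15q − 7 ⇒ q = 12/29.

14/29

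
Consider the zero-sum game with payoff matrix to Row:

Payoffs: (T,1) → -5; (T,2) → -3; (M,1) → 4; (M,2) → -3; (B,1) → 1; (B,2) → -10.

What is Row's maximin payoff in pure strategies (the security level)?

-3

Row minima: T → -5, M → -3, B → -10.
The best of these is -3.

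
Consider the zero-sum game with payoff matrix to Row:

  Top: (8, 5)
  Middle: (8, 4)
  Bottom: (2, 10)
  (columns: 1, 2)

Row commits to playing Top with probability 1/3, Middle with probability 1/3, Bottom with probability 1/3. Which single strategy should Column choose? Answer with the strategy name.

If Column plays 1, Row's expected payoff is (1/3)·8 + (1/3)·8 + (1/3)·2 = 6.
If Column plays 2, Row's expected payoff is (1/3)·5 + (1/3)·4 + (1/3)·10 = 19/3.
Column minimizes Row's payoff; the smallest is 6, so the best response is 1.

1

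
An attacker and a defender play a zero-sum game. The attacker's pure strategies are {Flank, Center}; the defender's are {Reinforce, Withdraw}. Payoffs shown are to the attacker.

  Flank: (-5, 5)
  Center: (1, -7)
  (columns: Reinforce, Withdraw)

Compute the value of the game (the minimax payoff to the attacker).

Row minima: Flank → -5, Center → -7; maximin = -5.
Column maxima: Reinforce → 1, Withdraw → 5; minimax = 1.
-5 ≠ 1, so there is no saddle point; optimal play is mixed.
Let the attacker play Flank with probability p. Expected payoff against Reinforce: (-5)p + 1(1−p) = −6p + 1; against Withdraw: 5p + (-7)(1−p) = 12p − 7.
Setting these equal: −6p + 1 = 12p − 7 ⇒ −18p = -8 ⇒ p = 4/9, and the value is (-6)·(4/9) + 1 = -5/3.
For the defender: with q = P(Reinforce), equating Flank's and Center's payoffs gives −10q + 5 = 8q − 7 ⇒ q = 2/3.

-5/3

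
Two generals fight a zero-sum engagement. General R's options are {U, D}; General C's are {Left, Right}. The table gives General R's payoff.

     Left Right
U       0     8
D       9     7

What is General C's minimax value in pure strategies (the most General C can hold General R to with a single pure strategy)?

Column maxima: Left → 9, Right → 8.
The smallest of these is 8.

8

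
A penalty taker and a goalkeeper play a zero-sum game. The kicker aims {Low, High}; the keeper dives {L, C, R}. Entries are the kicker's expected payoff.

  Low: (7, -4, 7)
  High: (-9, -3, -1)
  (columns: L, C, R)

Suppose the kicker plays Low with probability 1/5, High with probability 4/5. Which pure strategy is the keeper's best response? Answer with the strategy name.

L

If the keeper plays L, the kicker's expected payoff is (1/5)·7 + (4/5)·(-9) = -29/5.
If the keeper plays C, the kicker's expected payoff is (1/5)·(-4) + (4/5)·(-3) = -16/5.
If the keeper plays R, the kicker's expected payoff is (1/5)·7 + (4/5)·(-1) = 3/5.
The keeper minimizes the kicker's payoff; the smallest is -29/5, so the best response is L.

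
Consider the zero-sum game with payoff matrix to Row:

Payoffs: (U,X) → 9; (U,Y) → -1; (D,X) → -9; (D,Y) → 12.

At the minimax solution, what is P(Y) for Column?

Row minima: U → -1, D → -9; maximin = -1.
Column maxima: X → 9, Y → 12; minimax = 9.
-1 ≠ 9, so there is no saddle point; optimal play is mixed.
Let Row play U with probability p. Expected payoff against X: 9p + (-9)(1−p) = 18p − 9; against Y: (-1)p + 12(1−p) = −13p + 12.
Setting these equal: 18p − 9 = −13p + 12 ⇒ 31p = 21 ⇒ p = 21/31, and the value is (18)·(21/31) − 9 = 99/31.
For Column: with q = P(X), equating U's and D's payoffs gives 10q − 1 = −21q + 12 ⇒ q = 13/31.

18/31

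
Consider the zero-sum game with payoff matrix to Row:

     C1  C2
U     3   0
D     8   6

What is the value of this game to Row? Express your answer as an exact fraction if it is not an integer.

Row minima: U → 0, D → 6; maximin = 6.
Column maxima: C1 → 8, C2 → 6; minimax = 6.
Since maximin = minimax = 6, there is a saddle point and the value is 6.

6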